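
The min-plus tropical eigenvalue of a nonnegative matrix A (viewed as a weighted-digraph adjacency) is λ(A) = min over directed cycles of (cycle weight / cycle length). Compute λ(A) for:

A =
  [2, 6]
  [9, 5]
λ(A) = 2

Enumerate directed cycles and compute their means (weight / length). Sample:
  cycle 0 → 0: weight = 2, length = 1, mean = 2/1 ≈ 2.000
  cycle 1 → 1: weight = 5, length = 1, mean = 5/1 ≈ 5.000
  cycle 0 → 1 → 0: weight = 15, length = 2, mean = 15/2 ≈ 7.500
  cycle 1 → 0 → 1: weight = 15, length = 2, mean = 15/2 ≈ 7.500
Minimum mean = 2.000, attained e.g. along the cycle 0 → 0 with weight 2 and length 1. So λ(A) = 2/1 = 2.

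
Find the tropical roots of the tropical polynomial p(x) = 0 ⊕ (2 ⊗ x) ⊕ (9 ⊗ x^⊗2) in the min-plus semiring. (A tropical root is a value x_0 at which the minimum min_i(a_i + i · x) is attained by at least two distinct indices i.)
Roots: {-7, -2}

Each tropical root is a break point of the lower envelope of the lines y = a_i + i · x (there are 3 lines, with slopes 0, 1, ..., 2). Only the lines that attain the minimum somewhere contribute to roots; other lines are dominated. Here the surviving (envelope) indices are i = 2, i = 1, i = 0.
Intersections between consecutive envelope lines give the roots: for adjacent envelope indices i < j the intersection is x = (a_i − a_j) / (j − i). Reading off the sorted break points: {-7, -2}.
Verification: at each break x_0, at least two indices attain the minimum of min_i(a_i + i · x_0).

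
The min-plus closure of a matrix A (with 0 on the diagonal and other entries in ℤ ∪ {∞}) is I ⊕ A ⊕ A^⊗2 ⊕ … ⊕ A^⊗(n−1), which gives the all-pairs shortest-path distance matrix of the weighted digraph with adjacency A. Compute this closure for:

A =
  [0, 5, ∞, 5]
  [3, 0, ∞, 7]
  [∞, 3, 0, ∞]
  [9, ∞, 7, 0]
Closure =
  [0, 5, 12, 5]
  [3, 0, 14, 7]
  [6, 3, 0, 10]
  [9, 10, 7, 0]

This is the Floyd-Warshall all-pairs shortest-path computation. For each intermediate vertex k = 0, 1, …, 3, update dist[i][j] ← min(dist[i][j], dist[i][k] + dist[k][j]). The final matrix gives, for each (i, j), the minimum total weight of any directed path from i to j (possibly empty when i = j).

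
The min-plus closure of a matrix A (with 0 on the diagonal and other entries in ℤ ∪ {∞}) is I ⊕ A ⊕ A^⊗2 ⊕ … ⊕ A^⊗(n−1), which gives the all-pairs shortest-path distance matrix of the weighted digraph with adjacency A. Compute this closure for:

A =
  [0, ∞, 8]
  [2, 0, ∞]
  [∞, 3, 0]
Closure =
  [0, 11, 8]
  [2, 0, 10]
  [5, 3, 0]

This is the Floyd-Warshall all-pairs shortest-path computation. For each intermediate vertex k = 0, 1, …, 2, update dist[i][j] ← min(dist[i][j], dist[i][k] + dist[k][j]). The final matrix gives, for each (i, j), the minimum total weight of any directed path from i to j (possibly empty when i = j).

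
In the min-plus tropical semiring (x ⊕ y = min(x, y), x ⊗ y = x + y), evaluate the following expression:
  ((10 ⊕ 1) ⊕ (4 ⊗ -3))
((10 ⊕ 1) ⊕ (4 ⊗ -3)) = 1

Expand innermost to outermost. Recall ⊕ takes the minimum of its arguments and ⊗ takes their sum. Working out the expression ((10 ⊕ 1) ⊕ (4 ⊗ -3)) gives 1.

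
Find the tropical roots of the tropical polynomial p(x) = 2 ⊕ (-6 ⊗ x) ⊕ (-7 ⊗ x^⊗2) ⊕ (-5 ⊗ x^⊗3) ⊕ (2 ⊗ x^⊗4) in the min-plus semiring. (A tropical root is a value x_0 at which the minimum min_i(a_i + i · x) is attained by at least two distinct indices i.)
Roots: {-7, -2, 1, 8}

Each tropical root is a break point of the lower envelope of the lines y = a_i + i · x (there are 5 lines, with slopes 0, 1, ..., 4). Only the lines that attain the minimum somewhere contribute to roots; other lines are dominated. Here the surviving (envelope) indices are i = 4, i = 3, i = 2, i = 1, i = 0.
Intersections between consecutive envelope lines give the roots: for adjacent envelope indices i < j the intersection is x = (a_i − a_j) / (j − i). Reading off the sorted break points: {-7, -2, 1, 8}.
Verification: at each break x_0, at least two indices attain the minimum of min_i(a_i + i · x_0).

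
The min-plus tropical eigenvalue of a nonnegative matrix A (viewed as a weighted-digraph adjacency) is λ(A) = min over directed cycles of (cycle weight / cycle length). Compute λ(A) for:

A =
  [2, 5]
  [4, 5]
λ(A) = 2

Enumerate directed cycles and compute their means (weight / length). Sample:
  cycle 0 → 0: weight = 2, length = 1, mean = 2/1 ≈ 2.000
  cycle 1 → 1: weight = 5, length = 1, mean = 5/1 ≈ 5.000
  cycle 0 → 1 → 0: weight = 9, length = 2, mean = 9/2 ≈ 4.500
  cycle 1 → 0 → 1: weight = 9, length = 2, mean = 9/2 ≈ 4.500
Minimum mean = 2.000, attained e.g. along the cycle 0 → 0 with weight 2 and length 1. So λ(A) = 2/1 = 2.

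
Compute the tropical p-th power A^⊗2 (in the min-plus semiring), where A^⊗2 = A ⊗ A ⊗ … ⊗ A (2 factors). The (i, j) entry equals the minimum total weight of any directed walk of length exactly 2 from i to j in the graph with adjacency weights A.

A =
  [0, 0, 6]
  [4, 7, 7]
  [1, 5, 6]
A^⊗2 =
  [0, 0, 6]
  [4, 4, 10]
  [1, 1, 7]

Each entry (A^⊗2)_ij equals the minimum over all length-2 walks i = v_0 → v_1 → … → v_2 = j of Σ_t A[v_t][v_{t+1}]. For example, for (i, j) = (0, 2) we minimise over 3 possible intermediate vertex sequences; the minimum is 6, attained along the walk 0 → 0 → 2.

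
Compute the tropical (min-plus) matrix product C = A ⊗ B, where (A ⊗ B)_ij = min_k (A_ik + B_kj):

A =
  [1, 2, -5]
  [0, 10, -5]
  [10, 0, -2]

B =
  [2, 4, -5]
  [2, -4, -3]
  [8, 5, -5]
A ⊗ B =
  [3, -2, -10]
  [2, 0, -10]
  [2, -4, -7]

Apply the min-plus product entry-by-entry:
  C[0][0] = min over k of (A[0][0] + B[0][0] = 1 + 2 = 3, A[0][1] + B[1][0] = 2 + 2 = 4, A[0][2] + B[2][0] = -5 + 8 = 3) = 3 (attained at k = 0)
  C[0][1] = min over k of (A[0][0] + B[0][1] = 1 + 4 = 5, A[0][1] + B[1][1] = 2 + -4 = -2, A[0][2] + B[2][1] = -5 + 5 = 0) = -2 (attained at k = 1)
  C[0][2] = min over k of (A[0][0] + B[0][2] = 1 + -5 = -4, A[0][1] + B[1][2] = 2 + -3 = -1, A[0][2] + B[2][2] = -5 + -5 = -10) = -10 (attained at k = 2)
  C[1][0] = min over k of (A[1][0] + B[0][0] = 0 + 2 = 2, A[1][1] + B[1][0] = 10 + 2 = 12, A[1][2] + B[2][0] = -5 + 8 = 3) = 2 (attained at k = 0)
  C[1][1] = min over k of (A[1][0] + B[0][1] = 0 + 4 = 4, A[1][1] + B[1][1] = 10 + -4 = 6, A[1][2] + B[2][1] = -5 + 5 = 0) = 0 (attained at k = 2)
  C[1][2] = min over k of (A[1][0] + B[0][2] = 0 + -5 = -5, A[1][1] + B[1][2] = 10 + -3 = 7, A[1][2] + B[2][2] = -5 + -5 = -10) = -10 (attained at k = 2)
  C[2][0] = min over k of (A[2][0] + B[0][0] = 10 + 2 = 12, A[2][1] + B[1][0] = 0 + 2 = 2, A[2][2] + B[2][0] = -2 + 8 = 6) = 2 (attained at k = 1)
  C[2][1] = min over k of (A[2][0] + B[0][1] = 10 + 4 = 14, A[2][1] + B[1][1] = 0 + -4 = -4, A[2][2] + B[2][1] = -2 + 5 = 3) = -4 (attained at k = 1)
  C[2][2] = min over k of (A[2][0] + B[0][2] = 10 + -5 = 5, A[2][1] + B[1][2] = 0 + -3 = -3, A[2][2] + B[2][2] = -2 + -5 = -7) = -7 (attained at k = 2)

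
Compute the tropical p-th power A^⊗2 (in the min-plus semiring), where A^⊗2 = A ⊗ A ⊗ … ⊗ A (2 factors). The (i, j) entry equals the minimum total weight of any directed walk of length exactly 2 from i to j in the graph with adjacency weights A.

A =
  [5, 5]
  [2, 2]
A^⊗2 =
  [7, 7]
  [4, 4]

Each entry (A^⊗2)_ij equals the minimum over all length-2 walks i = v_0 → v_1 → … → v_2 = j of Σ_t A[v_t][v_{t+1}]. For example, for (i, j) = (0, 1) we minimise over 2 possible intermediate vertex sequences; the minimum is 7, attained along the walk 0 → 1 → 1.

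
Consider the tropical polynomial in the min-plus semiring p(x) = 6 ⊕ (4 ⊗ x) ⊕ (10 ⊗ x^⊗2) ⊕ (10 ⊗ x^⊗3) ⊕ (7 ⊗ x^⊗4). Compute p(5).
p(5) = 6

A tropical monomial a ⊗ x^⊗i evaluates to a + i · x. Evaluating each term at x = 5:
  Term 0 contributes 6 + 0 · 5 = 6
  Term 1 contributes 4 + 1 · 5 = 9
  Term 2 contributes 10 + 2 · 5 = 20
  Term 3 contributes 10 + 3 · 5 = 25
  Term 4 contributes 7 + 4 · 5 = 27
p(5) = ⊕ of these = min[6, 9, 20, 25, 27] = 6.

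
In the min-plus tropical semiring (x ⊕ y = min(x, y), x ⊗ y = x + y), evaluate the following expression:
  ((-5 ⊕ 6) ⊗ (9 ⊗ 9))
((-5 ⊕ 6) ⊗ (9 ⊗ 9)) = 13

Expand innermost to outermost. Recall ⊕ takes the minimum of its arguments and ⊗ takes their sum. Working out the expression ((-5 ⊕ 6) ⊗ (9 ⊗ 9)) gives 13.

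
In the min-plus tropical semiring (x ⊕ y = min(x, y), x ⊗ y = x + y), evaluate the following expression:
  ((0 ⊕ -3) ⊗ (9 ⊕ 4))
((0 ⊕ -3) ⊗ (9 ⊕ 4)) = 1

Expand innermost to outermost. Recall ⊕ takes the minimum of its arguments and ⊗ takes their sum. Working out the expression ((0 ⊕ -3) ⊗ (9 ⊕ 4)) gives 1.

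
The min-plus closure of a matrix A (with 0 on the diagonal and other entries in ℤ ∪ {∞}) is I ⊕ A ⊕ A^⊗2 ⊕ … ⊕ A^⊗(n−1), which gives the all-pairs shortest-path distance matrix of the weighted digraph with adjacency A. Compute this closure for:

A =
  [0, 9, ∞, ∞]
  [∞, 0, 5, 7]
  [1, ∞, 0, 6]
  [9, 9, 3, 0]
Closure =
  [0, 9, 14, 16]
  [6, 0, 5, 7]
  [1, 10, 0, 6]
  [4, 9, 3, 0]

This is the Floyd-Warshall all-pairs shortest-path computation. For each intermediate vertex k = 0, 1, …, 3, update dist[i][j] ← min(dist[i][j], dist[i][k] + dist[k][j]). The final matrix gives, for each (i, j), the minimum total weight of any directed path from i to j (possibly empty when i = j).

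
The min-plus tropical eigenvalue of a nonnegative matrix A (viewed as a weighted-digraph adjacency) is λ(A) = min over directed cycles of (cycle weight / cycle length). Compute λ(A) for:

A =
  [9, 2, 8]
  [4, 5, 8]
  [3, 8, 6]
λ(A) = 3

Enumerate directed cycles and compute their means (weight / length). Sample:
  cycle 0 → 0: weight = 9, length = 1, mean = 9/1 ≈ 9.000
  cycle 1 → 1: weight = 5, length = 1, mean = 5/1 ≈ 5.000
  cycle 2 → 2: weight = 6, length = 1, mean = 6/1 ≈ 6.000
  cycle 0 → 1 → 0: weight = 6, length = 2, mean = 6/2 ≈ 3.000
  cycle 0 → 2 → 0: weight = 11, length = 2, mean = 11/2 ≈ 5.500
  cycle 1 → 0 → 1: weight = 6, length = 2, mean = 6/2 ≈ 3.000
Minimum mean = 3.000, attained e.g. along the cycle 0 → 1 → 0 with weight 6 and length 2. So λ(A) = 6/2 = 3.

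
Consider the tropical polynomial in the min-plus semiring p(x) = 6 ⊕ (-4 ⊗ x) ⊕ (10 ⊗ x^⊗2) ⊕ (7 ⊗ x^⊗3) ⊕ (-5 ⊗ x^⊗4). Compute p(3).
p(3) = -1

A tropical monomial a ⊗ x^⊗i evaluates to a + i · x. Evaluating each term at x = 3:
  Term 0 contributes 6 + 0 · 3 = 6
  Term 1 contributes -4 + 1 · 3 = -1
  Term 2 contributes 10 + 2 · 3 = 16
  Term 3 contributes 7 + 3 · 3 = 16
  Term 4 contributes -5 + 4 · 3 = 7
p(3) = ⊕ of these = min[6, -1, 16, 16, 7] = -1.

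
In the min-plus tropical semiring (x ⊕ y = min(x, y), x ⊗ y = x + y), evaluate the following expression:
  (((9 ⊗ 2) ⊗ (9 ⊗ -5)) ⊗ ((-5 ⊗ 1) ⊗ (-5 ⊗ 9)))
(((9 ⊗ 2) ⊗ (9 ⊗ -5)) ⊗ ((-5 ⊗ 1) ⊗ (-5 ⊗ 9))) = 15

Expand innermost to outermost. Recall ⊕ takes the minimum of its arguments and ⊗ takes their sum. Working out the expression (((9 ⊗ 2) ⊗ (9 ⊗ -5)) ⊗ ((-5 ⊗ 1) ⊗ (-5 ⊗ 9))) gives 15.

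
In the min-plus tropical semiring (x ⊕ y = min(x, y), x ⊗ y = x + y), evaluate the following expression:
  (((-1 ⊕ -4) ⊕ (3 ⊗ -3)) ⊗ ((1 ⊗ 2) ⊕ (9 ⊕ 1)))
(((-1 ⊕ -4) ⊕ (3 ⊗ -3)) ⊗ ((1 ⊗ 2) ⊕ (9 ⊕ 1))) = -3

Expand innermost to outermost. Recall ⊕ takes the minimum of its arguments and ⊗ takes their sum. Working out the expression (((-1 ⊕ -4) ⊕ (3 ⊗ -3)) ⊗ ((1 ⊗ 2) ⊕ (9 ⊕ 1))) gives -3.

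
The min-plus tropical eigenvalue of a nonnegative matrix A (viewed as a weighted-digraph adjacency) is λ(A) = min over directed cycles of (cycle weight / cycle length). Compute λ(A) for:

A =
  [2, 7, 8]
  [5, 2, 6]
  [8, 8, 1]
λ(A) = 1

Enumerate directed cycles and compute their means (weight / length). Sample:
  cycle 0 → 0: weight = 2, length = 1, mean = 2/1 ≈ 2.000
  cycle 1 → 1: weight = 2, length = 1, mean = 2/1 ≈ 2.000
  cycle 2 → 2: weight = 1, length = 1, mean = 1/1 ≈ 1.000
  cycle 0 → 1 → 0: weight = 12, length = 2, mean = 12/2 ≈ 6.000
  cycle 0 → 2 → 0: weight = 16, length = 2, mean = 16/2 ≈ 8.000
  cycle 1 → 0 → 1: weight = 12, length = 2, mean = 12/2 ≈ 6.000
Minimum mean = 1.000, attained e.g. along the cycle 2 → 2 with weight 1 and length 1. So λ(A) = 1/1 = 1.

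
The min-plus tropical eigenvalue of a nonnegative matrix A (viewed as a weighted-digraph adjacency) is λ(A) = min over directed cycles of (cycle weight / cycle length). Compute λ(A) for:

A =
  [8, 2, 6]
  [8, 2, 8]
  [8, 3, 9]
λ(A) = 2

Enumerate directed cycles and compute their means (weight / length). Sample:
  cycle 0 → 0: weight = 8, length = 1, mean = 8/1 ≈ 8.000
  cycle 1 → 1: weight = 2, length = 1, mean = 2/1 ≈ 2.000
  cycle 2 → 2: weight = 9, length = 1, mean = 9/1 ≈ 9.000
  cycle 0 → 1 → 0: weight = 10, length = 2, mean = 10/2 ≈ 5.000
  cycle 0 → 2 → 0: weight = 14, length = 2, mean = 14/2 ≈ 7.000
  cycle 1 → 0 → 1: weight = 10, length = 2, mean = 10/2 ≈ 5.000
Minimum mean = 2.000, attained e.g. along the cycle 1 → 1 with weight 2 and length 1. So λ(A) = 2/1 = 2.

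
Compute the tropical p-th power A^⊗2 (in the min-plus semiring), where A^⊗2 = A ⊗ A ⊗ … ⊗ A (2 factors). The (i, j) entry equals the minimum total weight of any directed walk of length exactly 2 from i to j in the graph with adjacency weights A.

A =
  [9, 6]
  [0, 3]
A^⊗2 =
  [6, 9]
  [3, 6]

Each entry (A^⊗2)_ij equals the minimum over all length-2 walks i = v_0 → v_1 → … → v_2 = j of Σ_t A[v_t][v_{t+1}]. For example, for (i, j) = (0, 1) we minimise over 2 possible intermediate vertex sequences; the minimum is 9, attained along the walk 0 → 1 → 1.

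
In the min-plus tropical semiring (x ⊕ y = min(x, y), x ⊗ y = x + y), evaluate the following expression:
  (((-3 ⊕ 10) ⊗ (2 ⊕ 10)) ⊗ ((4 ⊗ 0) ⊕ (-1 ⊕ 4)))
(((-3 ⊕ 10) ⊗ (2 ⊕ 10)) ⊗ ((4 ⊗ 0) ⊕ (-1 ⊕ 4))) = -2

Expand innermost to outermost. Recall ⊕ takes the minimum of its arguments and ⊗ takes their sum. Working out the expression (((-3 ⊕ 10) ⊗ (2 ⊕ 10)) ⊗ ((4 ⊗ 0) ⊕ (-1 ⊕ 4))) gives -2.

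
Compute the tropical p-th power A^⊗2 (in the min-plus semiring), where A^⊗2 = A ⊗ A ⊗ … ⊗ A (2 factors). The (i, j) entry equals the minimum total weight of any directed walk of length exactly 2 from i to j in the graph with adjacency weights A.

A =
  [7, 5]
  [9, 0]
A^⊗2 =
  [14, 5]
  [9, 0]

Each entry (A^⊗2)_ij equals the minimum over all length-2 walks i = v_0 → v_1 → … → v_2 = j of Σ_t A[v_t][v_{t+1}]. For example, for (i, j) = (0, 1) we minimise over 2 possible intermediate vertex sequences; the minimum is 5, attained along the walk 0 → 1 → 1.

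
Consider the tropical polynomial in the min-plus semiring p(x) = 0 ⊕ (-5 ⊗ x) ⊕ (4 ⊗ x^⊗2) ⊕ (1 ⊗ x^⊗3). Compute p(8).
p(8) = 0

A tropical monomial a ⊗ x^⊗i evaluates to a + i · x. Evaluating each term at x = 8:
  Term 0 contributes 0 + 0 · 8 = 0
  Term 1 contributes -5 + 1 · 8 = 3
  Term 2 contributes 4 + 2 · 8 = 20
  Term 3 contributes 1 + 3 · 8 = 25
p(8) = ⊕ of these = min[0, 3, 20, 25] = 0.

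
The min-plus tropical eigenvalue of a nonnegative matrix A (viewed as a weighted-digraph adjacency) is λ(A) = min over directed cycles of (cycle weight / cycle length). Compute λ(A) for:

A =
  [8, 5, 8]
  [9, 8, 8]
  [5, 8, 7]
λ(A) = 6

Enumerate directed cycles and compute their means (weight / length). Sample:
  cycle 0 → 0: weight = 8, length = 1, mean = 8/1 ≈ 8.000
  cycle 1 → 1: weight = 8, length = 1, mean = 8/1 ≈ 8.000
  cycle 2 → 2: weight = 7, length = 1, mean = 7/1 ≈ 7.000
  cycle 0 → 1 → 0: weight = 14, length = 2, mean = 14/2 ≈ 7.000
  cycle 0 → 2 → 0: weight = 13, length = 2, mean = 13/2 ≈ 6.500
  cycle 1 → 0 → 1: weight = 14, length = 2, mean = 14/2 ≈ 7.000
Minimum mean = 6.000, attained e.g. along the cycle 0 → 1 → 2 → 0 with weight 18 and length 3. So λ(A) = 18/3 = 6.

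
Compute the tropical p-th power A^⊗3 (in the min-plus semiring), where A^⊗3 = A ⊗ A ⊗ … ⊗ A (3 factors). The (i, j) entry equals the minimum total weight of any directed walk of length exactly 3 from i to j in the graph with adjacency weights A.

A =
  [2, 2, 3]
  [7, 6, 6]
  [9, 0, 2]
A^⊗3 =
  [6, 5, 7]
  [11, 8, 10]
  [9, 4, 6]

Each entry (A^⊗3)_ij equals the minimum over all length-3 walks i = v_0 → v_1 → … → v_3 = j of Σ_t A[v_t][v_{t+1}]. For example, for (i, j) = (0, 2) we minimise over 9 possible intermediate vertex sequences; the minimum is 7, attained along the walk 0 → 0 → 0 → 2.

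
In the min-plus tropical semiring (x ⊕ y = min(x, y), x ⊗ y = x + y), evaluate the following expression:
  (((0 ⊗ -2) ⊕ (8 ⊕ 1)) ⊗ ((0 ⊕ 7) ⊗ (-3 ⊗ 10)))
(((0 ⊗ -2) ⊕ (8 ⊕ 1)) ⊗ ((0 ⊕ 7) ⊗ (-3 ⊗ 10))) = 5

Expand innermost to outermost. Recall ⊕ takes the minimum of its arguments and ⊗ takes their sum. Working out the expression (((0 ⊗ -2) ⊕ (8 ⊕ 1)) ⊗ ((0 ⊕ 7) ⊗ (-3 ⊗ 10))) gives 5.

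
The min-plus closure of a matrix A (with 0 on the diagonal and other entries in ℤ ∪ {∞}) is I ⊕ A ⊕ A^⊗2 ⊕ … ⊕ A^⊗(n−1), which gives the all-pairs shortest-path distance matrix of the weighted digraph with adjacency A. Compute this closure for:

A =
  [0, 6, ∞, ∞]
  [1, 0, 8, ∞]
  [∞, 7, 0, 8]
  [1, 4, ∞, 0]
Closure =
  [0, 6, 14, 22]
  [1, 0, 8, 16]
  [8, 7, 0, 8]
  [1, 4, 12, 0]

This is the Floyd-Warshall all-pairs shortest-path computation. For each intermediate vertex k = 0, 1, …, 3, update dist[i][j] ← min(dist[i][j], dist[i][k] + dist[k][j]). The final matrix gives, for each (i, j), the minimum total weight of any directed path from i to j (possibly empty when i = j).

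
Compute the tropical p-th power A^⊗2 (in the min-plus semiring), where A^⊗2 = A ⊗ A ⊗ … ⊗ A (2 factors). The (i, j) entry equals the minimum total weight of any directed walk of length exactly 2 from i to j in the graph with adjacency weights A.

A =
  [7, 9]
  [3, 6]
A^⊗2 =
  [12, 15]
  [9, 12]

Each entry (A^⊗2)_ij equals the minimum over all length-2 walks i = v_0 → v_1 → … → v_2 = j of Σ_t A[v_t][v_{t+1}]. For example, for (i, j) = (0, 1) we minimise over 2 possible intermediate vertex sequences; the minimum is 15, attained along the walk 0 → 1 → 1.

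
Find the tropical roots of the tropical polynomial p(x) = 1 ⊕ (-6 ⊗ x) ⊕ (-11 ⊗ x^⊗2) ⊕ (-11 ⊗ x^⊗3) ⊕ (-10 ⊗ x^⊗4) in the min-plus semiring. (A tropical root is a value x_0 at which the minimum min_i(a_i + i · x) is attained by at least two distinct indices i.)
Roots: {-1, 0, 5, 7}

Each tropical root is a break point of the lower envelope of the lines y = a_i + i · x (there are 5 lines, with slopes 0, 1, ..., 4). Only the lines that attain the minimum somewhere contribute to roots; other lines are dominated. Here the surviving (envelope) indices are i = 4, i = 3, i = 2, i = 1, i = 0.
Intersections between consecutive envelope lines give the roots: for adjacent envelope indices i < j the intersection is x = (a_i − a_j) / (j − i). Reading off the sorted break points: {-1, 0, 5, 7}.
Verification: at each break x_0, at least two indices attain the minimum of min_i(a_i + i · x_0).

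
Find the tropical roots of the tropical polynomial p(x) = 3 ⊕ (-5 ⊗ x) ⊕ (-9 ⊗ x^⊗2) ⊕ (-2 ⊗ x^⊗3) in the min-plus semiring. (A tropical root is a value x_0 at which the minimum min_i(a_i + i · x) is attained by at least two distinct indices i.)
Roots: {-7, 4, 8}

Each tropical root is a break point of the lower envelope of the lines y = a_i + i · x (there are 4 lines, with slopes 0, 1, ..., 3). Only the lines that attain the minimum somewhere contribute to roots; other lines are dominated. Here the surviving (envelope) indices are i = 3, i = 2, i = 1, i = 0.
Intersections between consecutive envelope lines give the roots: for adjacent envelope indices i < j the intersection is x = (a_i − a_j) / (j − i). Reading off the sorted break points: {-7, 4, 8}.
Verification: at each break x_0, at least two indices attain the minimum of min_i(a_i + i · x_0).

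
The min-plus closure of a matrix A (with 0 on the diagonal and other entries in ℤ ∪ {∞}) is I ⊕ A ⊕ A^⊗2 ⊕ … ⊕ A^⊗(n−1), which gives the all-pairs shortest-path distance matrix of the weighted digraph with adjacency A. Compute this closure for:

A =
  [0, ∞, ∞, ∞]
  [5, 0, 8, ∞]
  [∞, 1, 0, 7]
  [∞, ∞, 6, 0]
Closure =
  [0, ∞, ∞, ∞]
  [5, 0, 8, 15]
  [6, 1, 0, 7]
  [12, 7, 6, 0]

This is the Floyd-Warshall all-pairs shortest-path computation. For each intermediate vertex k = 0, 1, …, 3, update dist[i][j] ← min(dist[i][j], dist[i][k] + dist[k][j]). The final matrix gives, for each (i, j), the minimum total weight of any directed path from i to j (possibly empty when i = j).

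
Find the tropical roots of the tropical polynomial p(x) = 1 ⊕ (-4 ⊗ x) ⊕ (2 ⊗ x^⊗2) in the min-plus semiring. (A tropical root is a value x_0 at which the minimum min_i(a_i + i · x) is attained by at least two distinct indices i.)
Roots: {-6, 5}

Each tropical root is a break point of the lower envelope of the lines y = a_i + i · x (there are 3 lines, with slopes 0, 1, ..., 2). Only the lines that attain the minimum somewhere contribute to roots; other lines are dominated. Here the surviving (envelope) indices are i = 2, i = 1, i = 0.
Intersections between consecutive envelope lines give the roots: for adjacent envelope indices i < j the intersection is x = (a_i − a_j) / (j − i). Reading off the sorted break points: {-6, 5}.
Verification: at each break x_0, at least two indices attain the minimum of min_i(a_i + i · x_0).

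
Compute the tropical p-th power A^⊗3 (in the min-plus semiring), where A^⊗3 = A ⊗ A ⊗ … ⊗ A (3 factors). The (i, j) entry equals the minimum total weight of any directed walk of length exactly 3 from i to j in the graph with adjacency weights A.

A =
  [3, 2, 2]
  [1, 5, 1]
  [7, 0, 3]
A^⊗3 =
  [3, 3, 3]
  [2, 3, 2]
  [4, 1, 3]

Each entry (A^⊗3)_ij equals the minimum over all length-3 walks i = v_0 → v_1 → … → v_3 = j of Σ_t A[v_t][v_{t+1}]. For example, for (i, j) = (0, 2) we minimise over 9 possible intermediate vertex sequences; the minimum is 3, attained along the walk 0 → 2 → 1 → 2.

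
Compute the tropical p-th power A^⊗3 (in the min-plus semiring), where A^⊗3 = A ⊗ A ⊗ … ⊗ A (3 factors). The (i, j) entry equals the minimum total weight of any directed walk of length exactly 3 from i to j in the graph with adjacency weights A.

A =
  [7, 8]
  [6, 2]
A^⊗3 =
  [16, 12]
  [10, 6]

Each entry (A^⊗3)_ij equals the minimum over all length-3 walks i = v_0 → v_1 → … → v_3 = j of Σ_t A[v_t][v_{t+1}]. For example, for (i, j) = (0, 1) we minimise over 4 possible intermediate vertex sequences; the minimum is 12, attained along the walk 0 → 1 → 1 → 1.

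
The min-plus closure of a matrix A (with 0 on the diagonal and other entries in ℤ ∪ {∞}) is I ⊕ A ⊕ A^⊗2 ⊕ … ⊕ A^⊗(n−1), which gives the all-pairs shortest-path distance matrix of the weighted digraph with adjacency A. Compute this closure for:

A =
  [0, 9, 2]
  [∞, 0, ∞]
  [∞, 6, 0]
Closure =
  [0, 8, 2]
  [∞, 0, ∞]
  [∞, 6, 0]

This is the Floyd-Warshall all-pairs shortest-path computation. For each intermediate vertex k = 0, 1, …, 2, update dist[i][j] ← min(dist[i][j], dist[i][k] + dist[k][j]). The final matrix gives, for each (i, j), the minimum total weight of any directed path from i to j (possibly empty when i = j).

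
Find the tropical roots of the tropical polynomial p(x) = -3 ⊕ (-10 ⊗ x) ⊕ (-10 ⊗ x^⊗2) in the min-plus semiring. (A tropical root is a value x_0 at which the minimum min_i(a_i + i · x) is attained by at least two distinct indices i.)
Roots: {0, 7}

Each tropical root is a break point of the lower envelope of the lines y = a_i + i · x (there are 3 lines, with slopes 0, 1, ..., 2). Only the lines that attain the minimum somewhere contribute to roots; other lines are dominated. Here the surviving (envelope) indices are i = 2, i = 1, i = 0.
Intersections between consecutive envelope lines give the roots: for adjacent envelope indices i < j the intersection is x = (a_i − a_j) / (j − i). Reading off the sorted break points: {0, 7}.
Verification: at each break x_0, at least two indices attain the minimum of min_i(a_i + i · x_0).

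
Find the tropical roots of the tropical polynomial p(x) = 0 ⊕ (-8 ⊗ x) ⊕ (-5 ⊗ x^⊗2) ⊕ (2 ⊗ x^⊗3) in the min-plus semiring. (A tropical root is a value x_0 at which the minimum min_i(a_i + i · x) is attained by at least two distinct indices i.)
Roots: {-7, -3, 8}

Each tropical root is a break point of the lower envelope of the lines y = a_i + i · x (there are 4 lines, with slopes 0, 1, ..., 3). Only the lines that attain the minimum somewhere contribute to roots; other lines are dominated. Here the surviving (envelope) indices are i = 3, i = 2, i = 1, i = 0.
Intersections between consecutive envelope lines give the roots: for adjacent envelope indices i < j the intersection is x = (a_i − a_j) / (j − i). Reading off the sorted break points: {-7, -3, 8}.
Verification: at each break x_0, at least two indices attain the minimum of min_i(a_i + i · x_0).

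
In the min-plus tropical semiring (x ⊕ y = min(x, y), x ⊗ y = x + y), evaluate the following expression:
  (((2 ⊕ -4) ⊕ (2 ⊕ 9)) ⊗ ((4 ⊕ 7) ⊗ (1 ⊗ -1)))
(((2 ⊕ -4) ⊕ (2 ⊕ 9)) ⊗ ((4 ⊕ 7) ⊗ (1 ⊗ -1))) = 0

Expand innermost to outermost. Recall ⊕ takes the minimum of its arguments and ⊗ takes their sum. Working out the expression (((2 ⊕ -4) ⊕ (2 ⊕ 9)) ⊗ ((4 ⊕ 7) ⊗ (1 ⊗ -1))) gives 0.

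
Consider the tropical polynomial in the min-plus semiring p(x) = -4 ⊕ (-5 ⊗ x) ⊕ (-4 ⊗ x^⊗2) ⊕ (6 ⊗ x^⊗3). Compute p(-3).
p(-3) = -10

A tropical monomial a ⊗ x^⊗i evaluates to a + i · x. Evaluating each term at x = -3:
  Term 0 contributes -4 + 0 · -3 = -4
  Term 1 contributes -5 + 1 · -3 = -8
  Term 2 contributes -4 + 2 · -3 = -10
  Term 3 contributes 6 + 3 · -3 = -3
p(-3) = ⊕ of these = min[-4, -8, -10, -3] = -10.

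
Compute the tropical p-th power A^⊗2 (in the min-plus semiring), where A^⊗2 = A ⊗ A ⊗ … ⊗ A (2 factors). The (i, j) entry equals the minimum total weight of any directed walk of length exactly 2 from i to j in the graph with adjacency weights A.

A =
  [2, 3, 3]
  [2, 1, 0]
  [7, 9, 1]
A^⊗2 =
  [4, 4, 3]
  [3, 2, 1]
  [8, 10, 2]

Each entry (A^⊗2)_ij equals the minimum over all length-2 walks i = v_0 → v_1 → … → v_2 = j of Σ_t A[v_t][v_{t+1}]. For example, for (i, j) = (0, 2) we minimise over 3 possible intermediate vertex sequences; the minimum is 3, attained along the walk 0 → 1 → 2.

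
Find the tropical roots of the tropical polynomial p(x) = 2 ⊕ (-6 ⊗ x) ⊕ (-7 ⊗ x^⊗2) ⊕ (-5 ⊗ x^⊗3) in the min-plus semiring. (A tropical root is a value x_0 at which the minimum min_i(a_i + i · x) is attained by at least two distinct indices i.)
Roots: {-2, 1, 8}

Each tropical root is a break point of the lower envelope of the lines y = a_i + i · x (there are 4 lines, with slopes 0, 1, ..., 3). Only the lines that attain the minimum somewhere contribute to roots; other lines are dominated. Here the surviving (envelope) indices are i = 3, i = 2, i = 1, i = 0.
Intersections between consecutive envelope lines give the roots: for adjacent envelope indices i < j the intersection is x = (a_i − a_j) / (j − i). Reading off the sorted break points: {-2, 1, 8}.
Verification: at each break x_0, at least two indices attain the minimum of min_i(a_i + i · x_0).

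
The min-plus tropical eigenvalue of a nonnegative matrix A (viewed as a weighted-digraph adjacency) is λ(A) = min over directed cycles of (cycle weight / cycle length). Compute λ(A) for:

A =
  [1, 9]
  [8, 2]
λ(A) = 1

Enumerate directed cycles and compute their means (weight / length). Sample:
  cycle 0 → 0: weight = 1, length = 1, mean = 1/1 ≈ 1.000
  cycle 1 → 1: weight = 2, length = 1, mean = 2/1 ≈ 2.000
  cycle 0 → 1 → 0: weight = 17, length = 2, mean = 17/2 ≈ 8.500
  cycle 1 → 0 → 1: weight = 17, length = 2, mean = 17/2 ≈ 8.500
Minimum mean = 1.000, attained e.g. along the cycle 0 → 0 with weight 1 and length 1. So λ(A) = 1/1 = 1.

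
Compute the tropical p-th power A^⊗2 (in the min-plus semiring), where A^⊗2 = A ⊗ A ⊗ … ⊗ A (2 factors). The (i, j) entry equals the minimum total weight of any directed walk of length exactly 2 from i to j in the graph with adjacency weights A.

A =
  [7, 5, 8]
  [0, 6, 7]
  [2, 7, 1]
A^⊗2 =
  [5, 11, 9]
  [6, 5, 8]
  [3, 7, 2]

Each entry (A^⊗2)_ij equals the minimum over all length-2 walks i = v_0 → v_1 → … → v_2 = j of Σ_t A[v_t][v_{t+1}]. For example, for (i, j) = (0, 2) we minimise over 3 possible intermediate vertex sequences; the minimum is 9, attained along the walk 0 → 2 → 2.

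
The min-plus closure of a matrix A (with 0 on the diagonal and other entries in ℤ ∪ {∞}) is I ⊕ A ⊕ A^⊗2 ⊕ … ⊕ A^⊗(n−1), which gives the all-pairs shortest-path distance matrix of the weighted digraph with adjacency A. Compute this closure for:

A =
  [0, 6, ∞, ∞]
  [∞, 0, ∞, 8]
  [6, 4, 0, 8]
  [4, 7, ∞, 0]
Closure =
  [0, 6, ∞, 14]
  [12, 0, ∞, 8]
  [6, 4, 0, 8]
  [4, 7, ∞, 0]

This is the Floyd-Warshall all-pairs shortest-path computation. For each intermediate vertex k = 0, 1, …, 3, update dist[i][j] ← min(dist[i][j], dist[i][k] + dist[k][j]). The final matrix gives, for each (i, j), the minimum total weight of any directed path from i to j (possibly empty when i = j).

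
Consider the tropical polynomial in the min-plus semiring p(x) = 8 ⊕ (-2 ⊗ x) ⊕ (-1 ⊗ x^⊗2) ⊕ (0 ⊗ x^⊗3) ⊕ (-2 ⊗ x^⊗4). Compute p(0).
p(0) = -2

A tropical monomial a ⊗ x^⊗i evaluates to a + i · x. Evaluating each term at x = 0:
  Term 0 contributes 8 + 0 · 0 = 8
  Term 1 contributes -2 + 1 · 0 = -2
  Term 2 contributes -1 + 2 · 0 = -1
  Term 3 contributes 0 + 3 · 0 = 0
  Term 4 contributes -2 + 4 · 0 = -2
p(0) = ⊕ of these = min[8, -2, -1, 0, -2] = -2.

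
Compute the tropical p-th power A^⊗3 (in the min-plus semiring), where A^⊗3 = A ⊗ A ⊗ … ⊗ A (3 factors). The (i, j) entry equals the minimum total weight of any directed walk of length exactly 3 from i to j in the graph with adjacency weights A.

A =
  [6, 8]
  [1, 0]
A^⊗3 =
  [9, 8]
  [1, 0]

Each entry (A^⊗3)_ij equals the minimum over all length-3 walks i = v_0 → v_1 → … → v_3 = j of Σ_t A[v_t][v_{t+1}]. For example, for (i, j) = (0, 1) we minimise over 4 possible intermediate vertex sequences; the minimum is 8, attained along the walk 0 → 1 → 1 → 1.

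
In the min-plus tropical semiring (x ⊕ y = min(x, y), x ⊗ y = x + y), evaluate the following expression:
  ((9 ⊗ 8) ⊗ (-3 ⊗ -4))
((9 ⊗ 8) ⊗ (-3 ⊗ -4)) = 10

Expand innermost to outermost. Recall ⊕ takes the minimum of its arguments and ⊗ takes their sum. Working out the expression ((9 ⊗ 8) ⊗ (-3 ⊗ -4)) gives 10.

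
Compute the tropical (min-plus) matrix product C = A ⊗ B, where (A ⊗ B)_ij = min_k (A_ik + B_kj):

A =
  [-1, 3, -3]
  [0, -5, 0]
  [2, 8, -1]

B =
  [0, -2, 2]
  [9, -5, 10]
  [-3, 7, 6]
A ⊗ B =
  [-6, -3, 1]
  [-3, -10, 2]
  [-4, 0, 4]

Apply the min-plus product entry-by-entry:
  C[0][0] = min over k of (A[0][0] + B[0][0] = -1 + 0 = -1, A[0][1] + B[1][0] = 3 + 9 = 12, A[0][2] + B[2][0] = -3 + -3 = -6) = -6 (attained at k = 2)
  C[0][1] = min over k of (A[0][0] + B[0][1] = -1 + -2 = -3, A[0][1] + B[1][1] = 3 + -5 = -2, A[0][2] + B[2][1] = -3 + 7 = 4) = -3 (attained at k = 0)
  C[0][2] = min over k of (A[0][0] + B[0][2] = -1 + 2 = 1, A[0][1] + B[1][2] = 3 + 10 = 13, A[0][2] + B[2][2] = -3 + 6 = 3) = 1 (attained at k = 0)
  C[1][0] = min over k of (A[1][0] + B[0][0] = 0 + 0 = 0, A[1][1] + B[1][0] = -5 + 9 = 4, A[1][2] + B[2][0] = 0 + -3 = -3) = -3 (attained at k = 2)
  C[1][1] = min over k of (A[1][0] + B[0][1] = 0 + -2 = -2, A[1][1] + B[1][1] = -5 + -5 = -10, A[1][2] + B[2][1] = 0 + 7 = 7) = -10 (attained at k = 1)
  C[1][2] = min over k of (A[1][0] + B[0][2] = 0 + 2 = 2, A[1][1] + B[1][2] = -5 + 10 = 5, A[1][2] + B[2][2] = 0 + 6 = 6) = 2 (attained at k = 0)
  C[2][0] = min over k of (A[2][0] + B[0][0] = 2 + 0 = 2, A[2][1] + B[1][0] = 8 + 9 = 17, A[2][2] + B[2][0] = -1 + -3 = -4) = -4 (attained at k = 2)
  C[2][1] = min over k of (A[2][0] + B[0][1] = 2 + -2 = 0, A[2][1] + B[1][1] = 8 + -5 = 3, A[2][2] + B[2][1] = -1 + 7 = 6) = 0 (attained at k = 0)
  C[2][2] = min over k of (A[2][0] + B[0][2] = 2 + 2 = 4, A[2][1] + B[1][2] = 8 + 10 = 18, A[2][2] + B[2][2] = -1 + 6 = 5) = 4 (attained at k = 0)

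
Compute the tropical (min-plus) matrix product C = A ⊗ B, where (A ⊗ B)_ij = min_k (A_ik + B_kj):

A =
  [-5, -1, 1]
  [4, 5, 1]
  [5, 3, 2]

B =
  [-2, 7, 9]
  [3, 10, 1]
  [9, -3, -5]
A ⊗ B =
  [-7, -2, -4]
  [2, -2, -4]
  [3, -1, -3]

Apply the min-plus product entry-by-entry:
  C[0][0] = min over k of (A[0][0] + B[0][0] = -5 + -2 = -7, A[0][1] + B[1][0] = -1 + 3 = 2, A[0][2] + B[2][0] = 1 + 9 = 10) = -7 (attained at k = 0)
  C[0][1] = min over k of (A[0][0] + B[0][1] = -5 + 7 = 2, A[0][1] + B[1][1] = -1 + 10 = 9, A[0][2] + B[2][1] = 1 + -3 = -2) = -2 (attained at k = 2)
  C[0][2] = min over k of (A[0][0] + B[0][2] = -5 + 9 = 4, A[0][1] + B[1][2] = -1 + 1 = 0, A[0][2] + B[2][2] = 1 + -5 = -4) = -4 (attained at k = 2)
  C[1][0] = min over k of (A[1][0] + B[0][0] = 4 + -2 = 2, A[1][1] + B[1][0] = 5 + 3 = 8, A[1][2] + B[2][0] = 1 + 9 = 10) = 2 (attained at k = 0)
  C[1][1] = min over k of (A[1][0] + B[0][1] = 4 + 7 = 11, A[1][1] + B[1][1] = 5 + 10 = 15, A[1][2] + B[2][1] = 1 + -3 = -2) = -2 (attained at k = 2)
  C[1][2] = min over k of (A[1][0] + B[0][2] = 4 + 9 = 13, A[1][1] + B[1][2] = 5 + 1 = 6, A[1][2] + B[2][2] = 1 + -5 = -4) = -4 (attained at k = 2)
  C[2][0] = min over k of (A[2][0] + B[0][0] = 5 + -2 = 3, A[2][1] + B[1][0] = 3 + 3 = 6, A[2][2] + B[2][0] = 2 + 9 = 11) = 3 (attained at k = 0)
  C[2][1] = min over k of (A[2][0] + B[0][1] = 5 + 7 = 12, A[2][1] + B[1][1] = 3 + 10 = 13, A[2][2] + B[2][1] = 2 + -3 = -1) = -1 (attained at k = 2)
  C[2][2] = min over k of (A[2][0] + B[0][2] = 5 + 9 = 14, A[2][1] + B[1][2] = 3 + 1 = 4, A[2][2] + B[2][2] = 2 + -5 = -3) = -3 (attained at k = 2)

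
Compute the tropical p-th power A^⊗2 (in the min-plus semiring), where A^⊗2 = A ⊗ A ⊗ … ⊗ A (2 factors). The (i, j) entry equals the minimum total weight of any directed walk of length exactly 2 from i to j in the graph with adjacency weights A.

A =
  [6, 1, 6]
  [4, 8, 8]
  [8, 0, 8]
A^⊗2 =
  [5, 6, 9]
  [10, 5, 10]
  [4, 8, 8]

Each entry (A^⊗2)_ij equals the minimum over all length-2 walks i = v_0 → v_1 → … → v_2 = j of Σ_t A[v_t][v_{t+1}]. For example, for (i, j) = (0, 2) we minimise over 3 possible intermediate vertex sequences; the minimum is 9, attained along the walk 0 → 1 → 2.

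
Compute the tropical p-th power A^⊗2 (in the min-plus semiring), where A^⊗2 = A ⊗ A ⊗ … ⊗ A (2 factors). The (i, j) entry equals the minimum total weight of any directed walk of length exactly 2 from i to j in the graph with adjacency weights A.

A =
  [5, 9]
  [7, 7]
A^⊗2 =
  [10, 14]
  [12, 14]

Each entry (A^⊗2)_ij equals the minimum over all length-2 walks i = v_0 → v_1 → … → v_2 = j of Σ_t A[v_t][v_{t+1}]. For example, for (i, j) = (0, 1) we minimise over 2 possible intermediate vertex sequences; the minimum is 14, attained along the walk 0 → 0 → 1.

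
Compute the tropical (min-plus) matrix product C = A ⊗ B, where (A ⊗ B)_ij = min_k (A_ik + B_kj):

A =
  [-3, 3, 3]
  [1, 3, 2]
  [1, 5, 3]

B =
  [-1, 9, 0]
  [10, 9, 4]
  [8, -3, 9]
A ⊗ B =
  [-4, 0, -3]
  [0, -1, 1]
  [0, 0, 1]

Apply the min-plus product entry-by-entry:
  C[0][0] = min over k of (A[0][0] + B[0][0] = -3 + -1 = -4, A[0][1] + B[1][0] = 3 + 10 = 13, A[0][2] + B[2][0] = 3 + 8 = 11) = -4 (attained at k = 0)
  C[0][1] = min over k of (A[0][0] + B[0][1] = -3 + 9 = 6, A[0][1] + B[1][1] = 3 + 9 = 12, A[0][2] + B[2][1] = 3 + -3 = 0) = 0 (attained at k = 2)
  C[0][2] = min over k of (A[0][0] + B[0][2] = -3 + 0 = -3, A[0][1] + B[1][2] = 3 + 4 = 7, A[0][2] + B[2][2] = 3 + 9 = 12) = -3 (attained at k = 0)
  C[1][0] = min over k of (A[1][0] + B[0][0] = 1 + -1 = 0, A[1][1] + B[1][0] = 3 + 10 = 13, A[1][2] + B[2][0] = 2 + 8 = 10) = 0 (attained at k = 0)
  C[1][1] = min over k of (A[1][0] + B[0][1] = 1 + 9 = 10, A[1][1] + B[1][1] = 3 + 9 = 12, A[1][2] + B[2][1] = 2 + -3 = -1) = -1 (attained at k = 2)
  C[1][2] = min over k of (A[1][0] + B[0][2] = 1 + 0 = 1, A[1][1] + B[1][2] = 3 + 4 = 7, A[1][2] + B[2][2] = 2 + 9 = 11) = 1 (attained at k = 0)
  C[2][0] = min over k of (A[2][0] + B[0][0] = 1 + -1 = 0, A[2][1] + B[1][0] = 5 + 10 = 15, A[2][2] + B[2][0] = 3 + 8 = 11) = 0 (attained at k = 0)
  C[2][1] = min over k of (A[2][0] + B[0][1] = 1 + 9 = 10, A[2][1] + B[1][1] = 5 + 9 = 14, A[2][2] + B[2][1] = 3 + -3 = 0) = 0 (attained at k = 2)
  C[2][2] = min over k of (A[2][0] + B[0][2] = 1 + 0 = 1, A[2][1] + B[1][2] = 5 + 4 = 9, A[2][2] + B[2][2] = 3 + 9 = 12) = 1 (attained at k = 0)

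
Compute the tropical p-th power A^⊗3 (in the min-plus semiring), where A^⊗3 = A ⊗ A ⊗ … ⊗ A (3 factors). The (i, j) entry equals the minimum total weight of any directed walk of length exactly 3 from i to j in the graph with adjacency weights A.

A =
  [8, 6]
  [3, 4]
A^⊗3 =
  [13, 14]
  [11, 12]

Each entry (A^⊗3)_ij equals the minimum over all length-3 walks i = v_0 → v_1 → … → v_3 = j of Σ_t A[v_t][v_{t+1}]. For example, for (i, j) = (0, 1) we minimise over 4 possible intermediate vertex sequences; the minimum is 14, attained along the walk 0 → 1 → 1 → 1.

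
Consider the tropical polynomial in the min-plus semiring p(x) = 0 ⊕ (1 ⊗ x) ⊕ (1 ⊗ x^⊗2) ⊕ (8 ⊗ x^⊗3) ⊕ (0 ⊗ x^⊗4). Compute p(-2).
p(-2) = -8

A tropical monomial a ⊗ x^⊗i evaluates to a + i · x. Evaluating each term at x = -2:
  Term 0 contributes 0 + 0 · -2 = 0
  Term 1 contributes 1 + 1 · -2 = -1
  Term 2 contributes 1 + 2 · -2 = -3
  Term 3 contributes 8 + 3 · -2 = 2
  Term 4 contributes 0 + 4 · -2 = -8
p(-2) = ⊕ of these = min[0, -1, -3, 2, -8] = -8.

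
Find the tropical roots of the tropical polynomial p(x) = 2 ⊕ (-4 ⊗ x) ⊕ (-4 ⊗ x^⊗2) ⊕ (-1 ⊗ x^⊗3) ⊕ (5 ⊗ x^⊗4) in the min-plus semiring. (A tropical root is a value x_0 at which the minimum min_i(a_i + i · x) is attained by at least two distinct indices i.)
Roots: {-6, -3, 0, 6}

Each tropical root is a break point of the lower envelope of the lines y = a_i + i · x (there are 5 lines, with slopes 0, 1, ..., 4). Only the lines that attain the minimum somewhere contribute to roots; other lines are dominated. Here the surviving (envelope) indices are i = 4, i = 3, i = 2, i = 1, i = 0.
Intersections between consecutive envelope lines give the roots: for adjacent envelope indices i < j the intersection is x = (a_i − a_j) / (j − i). Reading off the sorted break points: {-6, -3, 0, 6}.
Verification: at each break x_0, at least two indices attain the minimum of min_i(a_i + i · x_0).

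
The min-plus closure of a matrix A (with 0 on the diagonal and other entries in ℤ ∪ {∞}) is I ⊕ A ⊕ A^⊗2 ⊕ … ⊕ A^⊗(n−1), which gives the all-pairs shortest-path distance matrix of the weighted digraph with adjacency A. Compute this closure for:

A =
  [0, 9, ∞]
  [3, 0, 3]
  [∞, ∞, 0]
Closure =
  [0, 9, 12]
  [3, 0, 3]
  [∞, ∞, 0]

This is the Floyd-Warshall all-pairs shortest-path computation. For each intermediate vertex k = 0, 1, …, 2, update dist[i][j] ← min(dist[i][j], dist[i][k] + dist[k][j]). The final matrix gives, for each (i, j), the minimum total weight of any directed path from i to j (possibly empty when i = j).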